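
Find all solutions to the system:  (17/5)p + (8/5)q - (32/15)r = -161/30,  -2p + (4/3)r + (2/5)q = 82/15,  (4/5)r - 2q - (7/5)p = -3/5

Row-reduce:
R1 ← R1 / (17/5).
R2 ← R2 + 2·R1.
R3 ← R3 + 7/5·R1.
R2 ← R2 / (114/85).
R1 ← R1 − 8/17·R2.
R3 ← R3 + 114/85·R2.
Row 3 reduces to 0 = -1/2, a contradiction. The system is inconsistent.

no solution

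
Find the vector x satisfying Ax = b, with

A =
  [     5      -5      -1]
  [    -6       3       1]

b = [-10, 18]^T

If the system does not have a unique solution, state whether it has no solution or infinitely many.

infinitely many solutions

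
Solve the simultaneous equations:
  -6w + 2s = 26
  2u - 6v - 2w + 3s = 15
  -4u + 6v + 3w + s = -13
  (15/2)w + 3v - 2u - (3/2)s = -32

no solution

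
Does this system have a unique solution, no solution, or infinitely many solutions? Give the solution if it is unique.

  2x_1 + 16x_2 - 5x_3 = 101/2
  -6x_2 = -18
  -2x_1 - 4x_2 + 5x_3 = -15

Row-reduce:
R1 ← R1 / (2).
R3 ← R3 + 2·R1.
R2 ← R2 / (-6).
R1 ← R1 − 8·R2.
R3 ← R3 − 12·R2.
Row 3 reduces to 0 = -1/2, a contradiction. The system is inconsistent.

no solution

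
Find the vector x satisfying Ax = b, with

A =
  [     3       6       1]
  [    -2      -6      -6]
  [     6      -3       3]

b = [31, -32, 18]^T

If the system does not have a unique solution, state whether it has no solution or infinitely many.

x_1 = 4, x_2 = 3, x_3 = 1

Row-reduce the augmented matrix:
R1 ← R1 / (3).
R2 ← R2 + 2·R1.
R3 ← R3 − 6·R1.
R2 ← R2 / (-2).
R1 ← R1 − 2·R2.
R3 ← R3 + 15·R2.
R3 ← R3 / (41).
R1 ← R1 + 5·R3.
R2 ← R2 − 8/3·R3.
Reading off the reduced rows gives x_1 = 4, x_2 = 3, x_3 = 1.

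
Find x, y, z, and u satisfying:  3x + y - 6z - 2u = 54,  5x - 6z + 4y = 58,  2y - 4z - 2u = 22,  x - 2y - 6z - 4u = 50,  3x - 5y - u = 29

x = 6, y = -2, z = -6, u = -1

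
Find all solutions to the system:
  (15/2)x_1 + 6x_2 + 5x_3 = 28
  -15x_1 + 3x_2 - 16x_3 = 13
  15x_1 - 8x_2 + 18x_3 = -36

infinitely many solutions

Row-reduce:
R1 ← R1 / (15/2).
R2 ← R2 + 15·R1.
R3 ← R3 − 15·R1.
R2 ← R2 / (15).
R1 ← R1 − 4/5·R2.
R3 ← R3 + 20·R2.
Rank is 2 with 3 unknowns, leaving x_3 free.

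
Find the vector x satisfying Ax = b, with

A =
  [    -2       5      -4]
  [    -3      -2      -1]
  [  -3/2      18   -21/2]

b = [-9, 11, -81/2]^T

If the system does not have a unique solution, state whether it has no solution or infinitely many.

no solution

Row-reduce:
R1 ← R1 / (-2).
R2 ← R2 + 3·R1.
R3 ← R3 + 3/2·R1.
R2 ← R2 / (-19/2).
R1 ← R1 + 5/2·R2.
R3 ← R3 − 57/4·R2.
Row 3 reduces to 0 = 3, a contradiction. The system is inconsistent.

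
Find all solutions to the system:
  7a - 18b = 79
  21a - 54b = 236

no solution

Row-reduce:
R1 ← R1 / (7).
R2 ← R2 − 21·R1.
Row 2 reduces to 0 = -1, a contradiction. The system is inconsistent.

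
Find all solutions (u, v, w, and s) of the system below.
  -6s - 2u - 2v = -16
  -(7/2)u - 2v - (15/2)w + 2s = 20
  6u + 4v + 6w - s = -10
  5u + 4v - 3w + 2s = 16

Row-reduce:
R1 ← R1 / (-2).
R2 ← R2 + 7/2·R1.
R3 ← R3 − 6·R1.
R4 ← R4 − 5·R1.
R2 ← R2 / (3/2).
R1 ← R1 − 1·R2.
R3 ← R3 + 2·R2.
R4 ← R4 + 1·R2.
R3 ← R3 / (-4).
R1 ← R1 − 5·R3.
R2 ← R2 + 5·R3.
R4 ← R4 + 8·R3.
Row 4 reduces to 0 = -4, a contradiction. The system is inconsistent.

no solution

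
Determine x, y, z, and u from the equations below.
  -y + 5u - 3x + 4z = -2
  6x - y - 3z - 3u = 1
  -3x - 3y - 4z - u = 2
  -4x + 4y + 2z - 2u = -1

Row-reduce the augmented matrix:
R1 ← R1 / (-3).
R2 ← R2 − 6·R1.
R3 ← R3 + 3·R1.
R4 ← R4 + 4·R1.
R2 ← R2 / (-3).
R1 ← R1 − 1/3·R2.
R3 ← R3 + 2·R2.
R4 ← R4 − 16/3·R2.
R3 ← R3 / (-34/3).
R1 ← R1 + 7/9·R3.
R2 ← R2 + 5/3·R3.
R4 ← R4 − 50/9·R3.
R4 ← R4 / (-74/51).
R1 ← R1 + 8/51·R4.
R2 ← R2 + 13/17·R4.
R3 ← R3 − 16/17·R4.
Reading off the reduced rows gives x = 0, y = 1/2, z = -1, u = 1/2.

x = 0, y = 1/2, z = -1, u = 1/2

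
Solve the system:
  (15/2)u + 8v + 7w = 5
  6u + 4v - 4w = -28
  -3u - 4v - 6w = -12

no solution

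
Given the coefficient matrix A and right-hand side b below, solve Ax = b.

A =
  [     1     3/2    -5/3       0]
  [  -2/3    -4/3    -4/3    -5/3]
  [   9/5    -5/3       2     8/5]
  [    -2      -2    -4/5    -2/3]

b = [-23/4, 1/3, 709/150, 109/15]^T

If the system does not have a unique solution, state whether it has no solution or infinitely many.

Row-reduce the augmented matrix:
R2 ← R2 + 2/3·R1.
R3 ← R3 − 9/5·R1.
R4 ← R4 + 2·R1.
R2 ← R2 / (-1/3).
R1 ← R1 − 3/2·R2.
R3 ← R3 + 131/30·R2.
R4 ← R4 − 1·R2.
R3 ← R3 / (1666/45).
R1 ← R1 + 38/3·R3.
R2 ← R2 − 22/3·R3.
R4 ← R4 + 172/15·R3.
R4 ← R4 / (19882/12495).
R1 ← R1 − 431/833·R4.
R2 ← R2 − 597/1666·R4.
R3 ← R3 − 2109/3332·R4.
Reading off the reduced rows gives x_1 = -2, x_2 = -5/2, x_3 = 0, x_4 = 13/5.

x_1 = -2, x_2 = -5/2, x_3 = 0, x_4 = 13/5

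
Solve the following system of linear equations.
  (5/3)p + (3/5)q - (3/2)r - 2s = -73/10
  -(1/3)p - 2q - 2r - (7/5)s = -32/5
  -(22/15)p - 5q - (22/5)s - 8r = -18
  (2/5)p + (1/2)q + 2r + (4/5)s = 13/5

infinitely many solutions

Row-reduce:
R1 ← R1 / (5/3).
R2 ← R2 + 1/3·R1.
R3 ← R3 + 22/15·R1.
R4 ← R4 − 2/5·R1.
R2 ← R2 / (-47/25).
R1 ← R1 − 9/25·R2.
R3 ← R3 + 559/125·R2.
R4 ← R4 − 89/250·R2.
R3 ← R3 / (-1809/470).
R1 ← R1 + 63/47·R3.
R2 ← R2 − 115/94·R3.
R4 ← R4 − 1809/940·R3.
Rank is 3 with 4 unknowns, leaving s free.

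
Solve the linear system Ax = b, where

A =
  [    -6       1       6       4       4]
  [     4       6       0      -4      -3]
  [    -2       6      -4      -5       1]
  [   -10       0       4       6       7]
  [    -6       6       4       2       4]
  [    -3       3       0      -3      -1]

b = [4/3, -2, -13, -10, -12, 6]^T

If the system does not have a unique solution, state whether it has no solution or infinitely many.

x_1 = -1, x_2 = -8/3, x_3 = 3, x_4 = -3, x_5 = -2

Row-reduce the augmented matrix:
R1 ← R1 / (-6).
R2 ← R2 − 4·R1.
R3 ← R3 + 2·R1.
R4 ← R4 + 10·R1.
R5 ← R5 + 6·R1.
R6 ← R6 + 3·R1.
R2 ← R2 / (20/3).
R1 ← R1 + 1/6·R2.
R3 ← R3 − 17/3·R2.
R4 ← R4 + 5/3·R2.
R5 ← R5 − 5·R2.
R6 ← R6 − 5/2·R2.
R3 ← R3 / (-47/5).
R1 ← R1 + 9/10·R3.
R2 ← R2 − 3/5·R3.
R4 ← R4 + 5·R3.
R5 ← R5 + 5·R3.
R6 ← R6 + 9/2·R3.
R4 ← R4 / (83/47).
R1 ← R1 + 19/94·R4.
R2 ← R2 + 25/47·R4.
R3 ← R3 − 26/47·R4.
R5 ← R5 − 83/47·R4.
R6 ← R6 + 189/94·R4.
Swap R5 and R6.
R5 ← R5 / (-421/166).
R1 ← R1 + 53/83·R5.
R2 ← R2 − 5/166·R5.
R3 ← R3 + 27/332·R5.
R4 ← R4 − 13/83·R5.
R6 reduces to 0 = 0, so the extra equation is consistent.
Reading off the reduced rows gives x_1 = -1, x_2 = -8/3, x_3 = 3, x_4 = -3, x_5 = -2.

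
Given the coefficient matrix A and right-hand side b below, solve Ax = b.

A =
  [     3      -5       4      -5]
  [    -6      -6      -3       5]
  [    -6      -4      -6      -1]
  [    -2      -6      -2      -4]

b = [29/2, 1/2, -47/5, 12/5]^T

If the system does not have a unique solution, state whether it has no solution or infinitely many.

Row-reduce the augmented matrix:
R1 ← R1 / (3).
R2 ← R2 + 6·R1.
R3 ← R3 + 6·R1.
R4 ← R4 + 2·R1.
R2 ← R2 / (-16).
R1 ← R1 + 5/3·R2.
R3 ← R3 + 14·R2.
R4 ← R4 + 28/3·R2.
R3 ← R3 / (-19/8).
R1 ← R1 − 13/16·R3.
R2 ← R2 + 5/16·R3.
R4 ← R4 + 9/4·R3.
R4 ← R4 / (106/57).
R1 ← R1 + 389/114·R4.
R2 ← R2 − 45/38·R4.
R3 ← R3 − 53/19·R4.
Reading off the reduced rows gives x_1 = 1, x_2 = -3/2, x_3 = 3/2, x_4 = 2/5.

x_1 = 1, x_2 = -3/2, x_3 = 3/2, x_4 = 2/5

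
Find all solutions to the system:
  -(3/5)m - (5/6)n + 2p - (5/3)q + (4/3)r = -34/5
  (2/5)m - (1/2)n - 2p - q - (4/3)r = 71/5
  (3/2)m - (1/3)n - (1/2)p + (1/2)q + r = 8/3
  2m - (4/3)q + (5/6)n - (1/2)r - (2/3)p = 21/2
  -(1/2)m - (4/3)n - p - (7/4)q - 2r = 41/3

m = 3, n = -2, p = -3, q = -2, r = -3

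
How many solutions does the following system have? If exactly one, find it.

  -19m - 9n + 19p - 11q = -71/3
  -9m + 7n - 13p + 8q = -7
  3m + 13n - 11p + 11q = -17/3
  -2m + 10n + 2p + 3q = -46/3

Row-reduce the augmented matrix:
R1 ← R1 / (-19).
R2 ← R2 + 9·R1.
R3 ← R3 − 3·R1.
R4 ← R4 + 2·R1.
R2 ← R2 / (214/19).
R1 ← R1 − 9/19·R2.
R3 ← R3 − 220/19·R2.
R4 ← R4 − 208/19·R2.
R3 ← R3 / (1564/107).
R1 ← R1 + 8/107·R3.
R2 ← R2 + 209/107·R3.
R4 ← R4 − 2288/107·R3.
R4 ← R4 / (-925/391).
R1 ← R1 − 1/782·R4.
R2 ← R2 − 233/391·R4.
R3 ← R3 + 231/782·R4.
Reading off the reduced rows gives m = 1, n = -2/3, p = -4/3, q = -4/3.

m = 1, n = -2/3, p = -4/3, q = -4/3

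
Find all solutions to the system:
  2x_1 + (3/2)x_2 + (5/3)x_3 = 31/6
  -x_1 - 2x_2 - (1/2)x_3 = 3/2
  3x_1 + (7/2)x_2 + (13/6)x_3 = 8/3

Row-reduce:
R1 ← R1 / (2).
R2 ← R2 + 1·R1.
R3 ← R3 − 3·R1.
R2 ← R2 / (-5/4).
R1 ← R1 − 3/4·R2.
R3 ← R3 − 5/4·R2.
Row 3 reduces to 0 = -1, a contradiction. The system is inconsistent.

no solution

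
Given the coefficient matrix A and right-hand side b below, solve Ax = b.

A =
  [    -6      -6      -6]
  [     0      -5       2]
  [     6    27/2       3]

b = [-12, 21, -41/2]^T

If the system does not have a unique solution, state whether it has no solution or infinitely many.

no solution

Row-reduce:
R1 ← R1 / (-6).
R3 ← R3 − 6·R1.
R2 ← R2 / (-5).
R1 ← R1 − 1·R2.
R3 ← R3 − 15/2·R2.
Row 3 reduces to 0 = -1, a contradiction. The system is inconsistent.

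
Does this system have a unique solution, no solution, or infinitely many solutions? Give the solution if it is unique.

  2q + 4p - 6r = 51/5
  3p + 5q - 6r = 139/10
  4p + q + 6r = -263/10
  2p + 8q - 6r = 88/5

Row-reduce the augmented matrix:
R1 ← R1 / (4).
R2 ← R2 − 3·R1.
R3 ← R3 − 4·R1.
R4 ← R4 − 2·R1.
R2 ← R2 / (7/2).
R1 ← R1 − 1/2·R2.
R3 ← R3 + 1·R2.
R4 ← R4 − 7·R2.
R3 ← R3 / (81/7).
R1 ← R1 + 9/7·R3.
R2 ← R2 + 3/7·R3.
R4 reduces to 0 = 0, so the extra equation is consistent.
Reading off the reduced rows gives p = -11/5, q = 1/2, r = -3.

p = -11/5, q = 1/2, r = -3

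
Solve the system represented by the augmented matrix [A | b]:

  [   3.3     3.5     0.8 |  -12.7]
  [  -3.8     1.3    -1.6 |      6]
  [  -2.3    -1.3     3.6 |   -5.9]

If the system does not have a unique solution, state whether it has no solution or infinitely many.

Row-reduce the augmented matrix:
R1 ← R1 / (33/10).
R2 ← R2 + 19/5·R1.
R3 ← R3 + 23/10·R1.
R2 ← R2 / (1759/330).
R1 ← R1 − 35/33·R2.
R3 ← R3 − 188/165·R2.
R3 ← R3 / (37842/8795).
R1 ← R1 − 664/1759·R3.
R2 ← R2 + 224/1759·R3.
Reading off the reduced rows gives x_1 = -1, x_2 = -2, x_3 = -3.

x_1 = -1, x_2 = -2, x_3 = -3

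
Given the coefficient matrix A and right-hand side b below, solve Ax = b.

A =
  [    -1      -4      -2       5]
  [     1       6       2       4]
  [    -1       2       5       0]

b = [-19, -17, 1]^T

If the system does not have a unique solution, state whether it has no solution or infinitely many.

infinitely many solutions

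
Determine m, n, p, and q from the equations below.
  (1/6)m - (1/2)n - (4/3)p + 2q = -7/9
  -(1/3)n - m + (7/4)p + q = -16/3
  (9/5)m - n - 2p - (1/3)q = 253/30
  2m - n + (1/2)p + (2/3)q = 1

m = 1/3, n = -3, p = -2, q = -5/2

Row-reduce the augmented matrix:
R1 ← R1 / (1/6).
R2 ← R2 + 1·R1.
R3 ← R3 − 9/5·R1.
R4 ← R4 − 2·R1.
R2 ← R2 / (-10/3).
R1 ← R1 + 3·R2.
R3 ← R3 − 22/5·R2.
R4 ← R4 − 5·R2.
R3 ← R3 / (83/20).
R1 ← R1 + 19/8·R3.
R2 ← R2 − 15/8·R3.
R4 ← R4 − 57/8·R3.
R4 ← R4 / (10861/2490).
R1 ← R1 + 1211/498·R4.
R2 ← R2 + 1447/830·R4.
R3 ← R3 + 1432/1245·R4.
Reading off the reduced rows gives m = 1/3, n = -3, p = -2, q = -5/2.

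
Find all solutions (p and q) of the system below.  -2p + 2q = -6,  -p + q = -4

Row-reduce:
R1 ← R1 / (-2).
R2 ← R2 + 1·R1.
Row 2 reduces to 0 = -1, a contradiction. The system is inconsistent.

no solution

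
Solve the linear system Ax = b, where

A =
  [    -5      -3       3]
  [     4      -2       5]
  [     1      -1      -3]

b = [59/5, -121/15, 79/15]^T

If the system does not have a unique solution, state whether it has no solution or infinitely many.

x_1 = -8/5, x_2 = -8/3, x_3 = -7/5

Row-reduce the augmented matrix:
R1 ← R1 / (-5).
R2 ← R2 − 4·R1.
R3 ← R3 − 1·R1.
R2 ← R2 / (-22/5).
R1 ← R1 − 3/5·R2.
R3 ← R3 + 8/5·R2.
R3 ← R3 / (-56/11).
R1 ← R1 − 9/22·R3.
R2 ← R2 + 37/22·R3.
Reading off the reduced rows gives x_1 = -8/5, x_2 = -8/3, x_3 = -7/5.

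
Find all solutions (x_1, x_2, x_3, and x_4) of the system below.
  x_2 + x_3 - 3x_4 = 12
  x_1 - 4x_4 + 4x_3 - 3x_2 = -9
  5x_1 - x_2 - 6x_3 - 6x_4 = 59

Row-reduce:
Swap R1 and R2.
R3 ← R3 − 5·R1.
R1 ← R1 + 3·R2.
R3 ← R3 − 14·R2.
R3 ← R3 / (-40).
R1 ← R1 − 7·R3.
R2 ← R2 − 1·R3.
Rank is 3 with 4 unknowns, leaving x_4 free.

infinitely many solutions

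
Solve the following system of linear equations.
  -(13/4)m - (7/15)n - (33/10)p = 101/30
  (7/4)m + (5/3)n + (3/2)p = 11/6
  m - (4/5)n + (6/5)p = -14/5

no solution

Row-reduce:
R1 ← R1 / (-13/4).
R2 ← R2 − 7/4·R1.
R3 ← R3 − 1·R1.
R2 ← R2 / (92/65).
R1 ← R1 − 28/195·R2.
R3 ← R3 + 184/195·R2.
Row 3 reduces to 0 = 2/3, a contradiction. The system is inconsistent.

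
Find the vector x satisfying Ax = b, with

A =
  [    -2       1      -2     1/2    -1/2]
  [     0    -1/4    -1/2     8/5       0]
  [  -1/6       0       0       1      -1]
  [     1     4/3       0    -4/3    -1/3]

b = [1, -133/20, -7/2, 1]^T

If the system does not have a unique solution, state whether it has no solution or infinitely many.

Row-reduce:
R1 ← R1 / (-2).
R3 ← R3 + 1/6·R1.
R4 ← R4 − 1·R1.
R2 ← R2 / (-1/4).
R1 ← R1 + 1/2·R2.
R3 ← R3 + 1/12·R2.
R4 ← R4 − 11/6·R2.
R3 ← R3 / (1/3).
R1 ← R1 − 2·R3.
R2 ← R2 − 2·R3.
R4 ← R4 + 14/3·R3.
R4 ← R4 / (83/5).
R1 ← R1 + 6·R4.
R2 ← R2 + 179/20·R4.
R3 ← R3 − 51/40·R4.
Rank is 4 with 5 unknowns, leaving x_5 free.

infinitely many solutions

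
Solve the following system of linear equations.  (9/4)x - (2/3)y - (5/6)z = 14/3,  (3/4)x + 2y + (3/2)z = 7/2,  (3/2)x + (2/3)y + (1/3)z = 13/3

no solution

Row-reduce:
R1 ← R1 / (9/4).
R2 ← R2 − 3/4·R1.
R3 ← R3 − 3/2·R1.
R2 ← R2 / (20/9).
R1 ← R1 + 8/27·R2.
R3 ← R3 − 10/9·R2.
Row 3 reduces to 0 = 1/4, a contradiction. The system is inconsistent.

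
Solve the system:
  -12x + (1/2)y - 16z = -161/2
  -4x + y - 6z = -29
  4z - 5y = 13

infinitely many solutions

Row-reduce:
R1 ← R1 / (-12).
R2 ← R2 + 4·R1.
R2 ← R2 / (5/6).
R1 ← R1 + 1/24·R2.
R3 ← R3 + 5·R2.
Rank is 2 with 3 unknowns, leaving z free.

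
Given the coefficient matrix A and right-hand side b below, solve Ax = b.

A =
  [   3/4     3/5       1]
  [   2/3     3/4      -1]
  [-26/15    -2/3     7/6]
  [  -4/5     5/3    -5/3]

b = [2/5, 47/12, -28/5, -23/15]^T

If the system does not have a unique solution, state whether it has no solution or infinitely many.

Row-reduce:
R1 ← R1 / (3/4).
R2 ← R2 − 2/3·R1.
R3 ← R3 + 26/15·R1.
R4 ← R4 + 4/5·R1.
R2 ← R2 / (13/60).
R1 ← R1 − 4/5·R2.
R3 ← R3 − 18/25·R2.
R4 ← R4 − 173/75·R2.
R3 ← R3 / (11413/1170).
R1 ← R1 − 108/13·R3.
R2 ← R2 + 340/39·R3.
R4 ← R4 − 11413/585·R3.
Row 4 reduces to 0 = -6, a contradiction. The system is inconsistent.

no solution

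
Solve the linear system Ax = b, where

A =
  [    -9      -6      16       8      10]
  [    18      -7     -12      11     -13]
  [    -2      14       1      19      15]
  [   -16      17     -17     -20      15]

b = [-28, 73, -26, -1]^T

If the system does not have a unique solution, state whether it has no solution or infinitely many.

Row-reduce:
R1 ← R1 / (-9).
R2 ← R2 − 18·R1.
R3 ← R3 + 2·R1.
R4 ← R4 + 16·R1.
R2 ← R2 / (-19).
R1 ← R1 − 2/3·R2.
R3 ← R3 − 46/3·R2.
R4 ← R4 − 83/3·R2.
R3 ← R3 / (2323/171).
R1 ← R1 + 184/171·R3.
R2 ← R2 + 20/19·R3.
R4 ← R4 + 2791/171·R3.
R4 ← R4 / (120714/2323).
R1 ← R1 − 318/101·R4.
R2 ← R2 − 3721/2323·R4.
R3 ← R3 − 6671/2323·R4.
Rank is 4 with 5 unknowns, leaving x_5 free.

infinitely many solutions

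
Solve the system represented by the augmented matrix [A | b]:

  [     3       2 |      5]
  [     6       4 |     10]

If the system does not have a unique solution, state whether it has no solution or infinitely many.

infinitely many solutions

Row-reduce:
R1 ← R1 / (3).
R2 ← R2 − 6·R1.
Rank is 1 with 2 unknowns, leaving x_2 free.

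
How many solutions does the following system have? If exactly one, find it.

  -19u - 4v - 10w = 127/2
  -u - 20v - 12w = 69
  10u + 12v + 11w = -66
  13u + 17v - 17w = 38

no solution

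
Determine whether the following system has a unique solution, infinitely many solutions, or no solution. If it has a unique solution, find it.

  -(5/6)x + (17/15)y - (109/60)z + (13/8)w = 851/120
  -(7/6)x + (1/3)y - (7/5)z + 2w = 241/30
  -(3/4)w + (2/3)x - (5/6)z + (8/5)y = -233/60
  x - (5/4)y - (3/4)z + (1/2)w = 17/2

no solution

Row-reduce:
R1 ← R1 / (-5/6).
R2 ← R2 + 7/6·R1.
R3 ← R3 − 2/3·R1.
R4 ← R4 − 1·R1.
R2 ← R2 / (-94/75).
R1 ← R1 + 34/25·R2.
R3 ← R3 − 188/75·R2.
R4 ← R4 − 11/100·R2.
Swap R3 and R4.
R3 ← R3 / (-21279/7520).
R1 ← R1 − 883/940·R3.
R2 ← R2 + 343/376·R3.
Row 4 reduces to 0 = -2, a contradiction. The system is inconsistent.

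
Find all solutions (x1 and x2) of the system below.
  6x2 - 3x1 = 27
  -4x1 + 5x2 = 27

Row-reduce the augmented matrix:
R1 ← R1 / (-3).
R2 ← R2 + 4·R1.
R2 ← R2 / (-3).
R1 ← R1 + 2·R2.
Reading off the reduced rows gives x1 = -3, x2 = 3.

x1 = -3, x2 = 3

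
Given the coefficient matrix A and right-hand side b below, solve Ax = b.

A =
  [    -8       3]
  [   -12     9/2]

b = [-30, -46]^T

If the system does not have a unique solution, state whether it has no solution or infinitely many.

no solution

Row-reduce:
R1 ← R1 / (-8).
R2 ← R2 + 12·R1.
Row 2 reduces to 0 = -1, a contradiction. The system is inconsistent.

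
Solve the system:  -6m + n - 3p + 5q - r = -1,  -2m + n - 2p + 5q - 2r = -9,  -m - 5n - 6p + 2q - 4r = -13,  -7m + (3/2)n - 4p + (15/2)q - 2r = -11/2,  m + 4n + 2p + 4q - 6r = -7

Row-reduce:
R1 ← R1 / (-6).
R2 ← R2 + 2·R1.
R3 ← R3 + 1·R1.
R4 ← R4 + 7·R1.
R5 ← R5 − 1·R1.
R2 ← R2 / (2/3).
R1 ← R1 + 1/6·R2.
R3 ← R3 + 31/6·R2.
R4 ← R4 − 1/3·R2.
R5 ← R5 − 25/6·R2.
R3 ← R3 / (-53/4).
R1 ← R1 − 1/4·R3.
R2 ← R2 + 3/2·R3.
R5 ← R5 − 31/4·R3.
Swap R4 and R5.
R4 ← R4 / (-11/53).
R1 ← R1 − 27/53·R4.
R2 ← R2 − 103/53·R4.
R3 ← R3 + 108/53·R4.
Rank is 4 with 5 unknowns, leaving r free.

infinitely many solutions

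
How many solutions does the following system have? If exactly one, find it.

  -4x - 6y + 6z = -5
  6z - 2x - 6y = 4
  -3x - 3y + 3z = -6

no solution

Row-reduce:
R1 ← R1 / (-4).
R2 ← R2 + 2·R1.
R3 ← R3 + 3·R1.
R2 ← R2 / (-3).
R1 ← R1 − 3/2·R2.
R3 ← R3 − 3/2·R2.
Row 3 reduces to 0 = 1, a contradiction. The system is inconsistent.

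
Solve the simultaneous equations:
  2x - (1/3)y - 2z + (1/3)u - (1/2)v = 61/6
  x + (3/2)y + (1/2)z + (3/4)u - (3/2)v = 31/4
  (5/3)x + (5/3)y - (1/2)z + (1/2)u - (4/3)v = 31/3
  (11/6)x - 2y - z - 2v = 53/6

infinitely many solutions

Row-reduce:
R1 ← R1 / (2).
R2 ← R2 − 1·R1.
R3 ← R3 − 5/3·R1.
R4 ← R4 − 11/6·R1.
R2 ← R2 / (5/3).
R1 ← R1 + 1/6·R2.
R3 ← R3 − 35/18·R2.
R4 ← R4 + 61/36·R2.
R3 ← R3 / (-7/12).
R1 ← R1 + 17/20·R3.
R2 ← R2 − 9/10·R3.
R4 ← R4 − 283/120·R3.
R4 ← R4 / (-263/168).
R1 ← R1 − 25/28·R4.
R2 ← R2 + 5/14·R4.
R3 ← R3 − 11/14·R4.
Rank is 4 with 5 unknowns, leaving v free.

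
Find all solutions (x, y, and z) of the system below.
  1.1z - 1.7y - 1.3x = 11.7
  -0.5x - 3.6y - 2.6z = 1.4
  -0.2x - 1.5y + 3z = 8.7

x = -6, y = -1, z = 2

Row-reduce the augmented matrix:
R1 ← R1 / (-13/10).
R2 ← R2 + 1/2·R1.
R3 ← R3 + 1/5·R1.
R2 ← R2 / (-383/130).
R1 ← R1 − 17/13·R2.
R3 ← R3 + 161/130·R2.
R3 ← R3 / (15709/3830).
R1 ← R1 + 838/383·R3.
R2 ← R2 − 393/383·R3.
Reading off the reduced rows gives x = -6, y = -1, z = 2.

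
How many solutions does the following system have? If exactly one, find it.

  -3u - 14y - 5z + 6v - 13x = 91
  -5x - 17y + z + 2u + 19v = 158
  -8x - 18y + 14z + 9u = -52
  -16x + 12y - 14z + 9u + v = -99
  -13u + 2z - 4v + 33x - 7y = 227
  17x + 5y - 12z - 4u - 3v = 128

x = 5, y = -6, z = -6, u = -4, v = 5

Row-reduce the augmented matrix:
R1 ← R1 / (-13).
R2 ← R2 + 5·R1.
R3 ← R3 + 8·R1.
R4 ← R4 + 16·R1.
R5 ← R5 − 33·R1.
R6 ← R6 − 17·R1.
R2 ← R2 / (-151/13).
R1 ← R1 − 14/13·R2.
R3 ← R3 + 122/13·R2.
R4 ← R4 − 380/13·R2.
R5 ← R5 + 553/13·R2.
R6 ← R6 + 173/13·R2.
R3 ← R3 / (2222/151).
R1 ← R1 − 99/151·R3.
R2 ← R2 + 38/151·R3.
R4 ← R4 + 74/151·R3.
R5 ← R5 + 3231/151·R3.
R6 ← R6 + 3305/151·R3.
R4 ← R4 / (23226/1111).
R1 ← R1 − 31/202·R4.
R2 ← R2 + 144/1111·R4.
R3 ← R3 − 1253/2222·R4.
R5 ← R5 + 44661/2222·R4.
R6 ← R6 − 1791/2222·R4.
R5 ← R5 / (-91093/2212).
R1 ← R1 − 10579/6636·R5.
R2 ← R2 + 837/553·R5.
R3 ← R3 + 2003/948·R5.
R4 ← R4 − 5563/3318·R5.
R6 ← R6 + 91093/2212·R5.
R6 reduces to 0 = 0, so the extra equation is consistent.
Reading off the reduced rows gives x = 5, y = -6, z = -6, u = -4, v = 5.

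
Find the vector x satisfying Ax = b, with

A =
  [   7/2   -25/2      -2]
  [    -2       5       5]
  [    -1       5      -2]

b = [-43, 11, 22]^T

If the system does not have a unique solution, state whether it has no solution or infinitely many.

no solution

Row-reduce:
R1 ← R1 / (7/2).
R2 ← R2 + 2·R1.
R3 ← R3 + 1·R1.
R2 ← R2 / (-15/7).
R1 ← R1 + 25/7·R2.
R3 ← R3 − 10/7·R2.
Row 3 reduces to 0 = 2/3, a contradiction. The system is inconsistent.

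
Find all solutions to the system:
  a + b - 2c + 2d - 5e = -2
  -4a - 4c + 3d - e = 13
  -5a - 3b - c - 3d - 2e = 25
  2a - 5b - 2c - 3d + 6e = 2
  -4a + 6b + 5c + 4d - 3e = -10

a = -3, b = 3, c = -4, d = -5, e = 0

Row-reduce the augmented matrix:
R2 ← R2 + 4·R1.
R3 ← R3 + 5·R1.
R4 ← R4 − 2·R1.
R5 ← R5 + 4·R1.
R2 ← R2 / (4).
R1 ← R1 − 1·R2.
R3 ← R3 − 2·R2.
R4 ← R4 + 7·R2.
R5 ← R5 − 10·R2.
R3 ← R3 / (-5).
R1 ← R1 − 1·R3.
R2 ← R2 + 3·R3.
R4 ← R4 + 19·R3.
R5 ← R5 − 27·R3.
R4 ← R4 / (131/20).
R1 ← R1 + 9/20·R4.
R2 ← R2 − 37/20·R4.
R3 ← R3 + 3/10·R4.
R5 ← R5 + 37/5·R4.
R5 ← R5 / (-1599/131).
R1 ← R1 + 22/131·R5.
R2 ← R2 + 943/131·R5.
R3 ← R3 − 684/131·R5.
R4 ← R4 − 839/131·R5.
Reading off the reduced rows gives a = -3, b = 3, c = -4, d = -5, e = 0.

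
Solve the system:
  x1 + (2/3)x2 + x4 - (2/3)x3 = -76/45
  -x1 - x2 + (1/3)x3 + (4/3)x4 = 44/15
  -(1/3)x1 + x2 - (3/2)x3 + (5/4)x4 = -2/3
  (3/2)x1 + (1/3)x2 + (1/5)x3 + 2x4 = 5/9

x1 = -2, x2 = 5/3, x3 = 3, x4 = 6/5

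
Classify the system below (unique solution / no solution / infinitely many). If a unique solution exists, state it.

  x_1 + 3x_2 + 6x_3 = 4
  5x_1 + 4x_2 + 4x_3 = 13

infinitely many solutions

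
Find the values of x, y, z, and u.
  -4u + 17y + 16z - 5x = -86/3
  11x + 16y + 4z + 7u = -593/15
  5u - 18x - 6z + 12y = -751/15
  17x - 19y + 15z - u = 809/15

x = 4/5, y = -2, z = 0, u = -7/3

Row-reduce the augmented matrix:
R1 ← R1 / (-5).
R2 ← R2 − 11·R1.
R3 ← R3 + 18·R1.
R4 ← R4 − 17·R1.
R2 ← R2 / (267/5).
R1 ← R1 + 17/5·R2.
R3 ← R3 + 246/5·R2.
R4 ← R4 − 194/5·R2.
R3 ← R3 / (-2446/89).
R1 ← R1 + 188/267·R3.
R2 ← R2 − 196/267·R3.
R4 ← R4 − 10925/267·R3.
R4 ← R4 / (96289/7338).
R1 ← R1 − 847/3669·R4.
R2 ← R2 − 1615/3669·R4.
R3 ← R3 + 1579/2446·R4.
Reading off the reduced rows gives x = 4/5, y = -2, z = 0, u = -7/3.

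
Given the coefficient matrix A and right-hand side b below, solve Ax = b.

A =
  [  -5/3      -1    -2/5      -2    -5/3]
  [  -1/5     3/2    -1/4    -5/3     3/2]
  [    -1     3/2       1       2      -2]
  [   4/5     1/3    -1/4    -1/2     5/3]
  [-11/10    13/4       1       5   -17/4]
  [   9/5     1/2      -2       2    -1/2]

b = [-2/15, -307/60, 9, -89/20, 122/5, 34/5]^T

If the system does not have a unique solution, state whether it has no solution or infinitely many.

Row-reduce:
R1 ← R1 / (-5/3).
R2 ← R2 + 1/5·R1.
R3 ← R3 + 1·R1.
R4 ← R4 − 4/5·R1.
R5 ← R5 + 11/10·R1.
R6 ← R6 − 9/5·R1.
R2 ← R2 / (81/50).
R1 ← R1 − 3/5·R2.
R3 ← R3 − 21/10·R2.
R4 ← R4 + 11/75·R2.
R5 ← R5 − 391/100·R2.
R6 ← R6 + 29/50·R2.
R3 ← R3 / (811/540).
R1 ← R1 − 17/54·R3.
R2 ← R2 + 101/810·R3.
R4 ← R4 + 2237/4860·R3.
R5 ← R5 − 1135/648·R3.
R6 ← R6 + 4057/1620·R3.
R4 ← R4 / (-1823/43794).
R1 ← R1 − 1630/2433·R4.
R2 ← R2 + 3368/7299·R4.
R3 ← R3 − 8180/2433·R4.
R5 ← R5 − 28280/7299·R4.
R6 ← R6 − 56560/7299·R4.
R5 ← R5 / (625/7292).
R1 ← R1 − 3035/1823·R5.
R2 ← R2 − 646/1823·R5.
R3 ← R3 − 1810/1823·R5.
R4 ← R4 + 1695/1823·R5.
R6 ← R6 − 625/3646·R5.
Row 6 reduces to 0 = -6, a contradiction. The system is inconsistent.

no solution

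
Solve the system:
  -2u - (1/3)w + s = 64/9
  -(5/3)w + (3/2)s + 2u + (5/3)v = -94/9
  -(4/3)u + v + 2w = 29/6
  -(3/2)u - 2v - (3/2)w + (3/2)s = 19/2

u = -3, v = -5/2, w = 5/3, s = 5/3

Row-reduce the augmented matrix:
R1 ← R1 / (-2).
R2 ← R2 − 2·R1.
R3 ← R3 + 4/3·R1.
R4 ← R4 + 3/2·R1.
R2 ← R2 / (5/3).
R3 ← R3 − 1·R2.
R4 ← R4 + 2·R2.
R3 ← R3 / (154/45).
R1 ← R1 − 1/6·R3.
R2 ← R2 + 6/5·R3.
R4 ← R4 + 73/20·R3.
R4 ← R4 / (1773/1232).
R1 ← R1 + 243/616·R4.
R2 ← R2 − 57/77·R4.
R3 ← R3 + 195/308·R4.
Reading off the reduced rows gives u = -3, v = -5/2, w = 5/3, s = 5/3.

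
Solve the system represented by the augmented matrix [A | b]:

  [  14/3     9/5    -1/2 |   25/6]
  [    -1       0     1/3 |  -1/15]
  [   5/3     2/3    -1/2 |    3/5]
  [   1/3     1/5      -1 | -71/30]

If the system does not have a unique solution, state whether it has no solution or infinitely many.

x_1 = 1, x_2 = 1/2, x_3 = 14/5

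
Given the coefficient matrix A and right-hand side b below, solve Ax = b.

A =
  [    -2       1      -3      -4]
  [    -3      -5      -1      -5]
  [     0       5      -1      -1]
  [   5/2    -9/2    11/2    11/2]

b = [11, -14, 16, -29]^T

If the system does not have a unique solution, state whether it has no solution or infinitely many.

infinitely many solutions

Row-reduce:
R1 ← R1 / (-2).
R2 ← R2 + 3·R1.
R4 ← R4 − 5/2·R1.
R2 ← R2 / (-13/2).
R1 ← R1 + 1/2·R2.
R3 ← R3 − 5·R2.
R4 ← R4 + 13/4·R2.
R3 ← R3 / (22/13).
R1 ← R1 − 16/13·R3.
R2 ← R2 + 7/13·R3.
Rank is 3 with 4 unknowns, leaving x_4 free.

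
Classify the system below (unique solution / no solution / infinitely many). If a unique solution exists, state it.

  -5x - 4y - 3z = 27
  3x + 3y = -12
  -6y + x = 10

x = -2, y = -2, z = -3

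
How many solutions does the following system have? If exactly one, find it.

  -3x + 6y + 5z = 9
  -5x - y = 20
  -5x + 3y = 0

x = -3, y = -5, z = 6

Row-reduce the augmented matrix:
R1 ← R1 / (-3).
R2 ← R2 + 5·R1.
R3 ← R3 + 5·R1.
R2 ← R2 / (-11).
R1 ← R1 + 2·R2.
R3 ← R3 + 7·R2.
R3 ← R3 / (-100/33).
R1 ← R1 + 5/33·R3.
R2 ← R2 − 25/33·R3.
Reading off the reduced rows gives x = -3, y = -5, z = 6.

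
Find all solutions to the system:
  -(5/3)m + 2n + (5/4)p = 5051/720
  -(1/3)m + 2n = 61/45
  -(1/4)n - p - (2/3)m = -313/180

m = -5/3, n = 2/5, p = 11/4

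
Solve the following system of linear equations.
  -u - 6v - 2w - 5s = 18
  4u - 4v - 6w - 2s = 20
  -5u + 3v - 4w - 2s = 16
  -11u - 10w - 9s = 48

Row-reduce:
R1 ← R1 / (-1).
R2 ← R2 − 4·R1.
R3 ← R3 + 5·R1.
R4 ← R4 + 11·R1.
R2 ← R2 / (-28).
R1 ← R1 − 6·R2.
R3 ← R3 − 33·R2.
R4 ← R4 − 66·R2.
R3 ← R3 / (-21/2).
R1 ← R1 + 1·R3.
R2 ← R2 − 1/2·R3.
R4 ← R4 + 21·R3.
Row 4 reduces to 0 = -2, a contradiction. The system is inconsistent.

no solution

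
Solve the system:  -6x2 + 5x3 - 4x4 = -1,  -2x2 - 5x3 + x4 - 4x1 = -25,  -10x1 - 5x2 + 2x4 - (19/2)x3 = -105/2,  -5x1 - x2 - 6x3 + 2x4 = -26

Row-reduce:
Swap R1 and R2.
R1 ← R1 / (-4).
R3 ← R3 + 10·R1.
R4 ← R4 + 5·R1.
R2 ← R2 / (-6).
R1 ← R1 − 1/2·R2.
R4 ← R4 − 3/2·R2.
R3 ← R3 / (3).
R1 ← R1 − 5/3·R3.
R2 ← R2 + 5/6·R3.
R4 ← R4 − 3/2·R3.
Rank is 3 with 4 unknowns, leaving x4 free.

infinitely many solutions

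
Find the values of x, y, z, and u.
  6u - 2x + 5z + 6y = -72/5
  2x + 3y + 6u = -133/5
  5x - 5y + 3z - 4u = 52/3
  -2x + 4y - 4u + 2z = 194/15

x = -9/5, y = -5/3, z = 2, u = -3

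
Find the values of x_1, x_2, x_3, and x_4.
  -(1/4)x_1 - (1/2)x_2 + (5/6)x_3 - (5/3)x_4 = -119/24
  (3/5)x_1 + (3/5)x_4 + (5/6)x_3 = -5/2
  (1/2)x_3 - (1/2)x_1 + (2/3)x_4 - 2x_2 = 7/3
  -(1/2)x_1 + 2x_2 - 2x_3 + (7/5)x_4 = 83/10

Row-reduce the augmented matrix:
R1 ← R1 / (-1/4).
R2 ← R2 − 3/5·R1.
R3 ← R3 + 1/2·R1.
R4 ← R4 + 1/2·R1.
R2 ← R2 / (-6/5).
R1 ← R1 − 2·R2.
R3 ← R3 + 1·R2.
R4 ← R4 − 3·R2.
R3 ← R3 / (-127/36).
R1 ← R1 − 25/18·R3.
R2 ← R2 + 85/36·R3.
R4 ← R4 − 41/12·R3.
R4 ← R4 / (5432/1905).
R1 ← R1 − 1406/381·R4.
R2 ← R2 + 221/127·R4.
R3 ← R3 + 246/127·R4.
Reading off the reduced rows gives x_1 = -2, x_2 = -3/4, x_3 = -3, x_4 = 2.

x_1 = -2, x_2 = -3/4, x_3 = -3, x_4 = 2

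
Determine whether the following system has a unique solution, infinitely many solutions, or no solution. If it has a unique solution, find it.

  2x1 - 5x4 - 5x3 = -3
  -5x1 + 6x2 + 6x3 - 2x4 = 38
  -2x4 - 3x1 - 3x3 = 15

infinitely many solutions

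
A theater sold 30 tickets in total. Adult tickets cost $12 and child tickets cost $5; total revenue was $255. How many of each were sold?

adult tickets: 15, child tickets: 15

Let a = adult tickets, c = child tickets.
  a + c = 30
  12a + 5c = 255
Row-reduce the augmented matrix:
R2 ← R2 − 12·R1.
R2 ← R2 / (-7).
R1 ← R1 − 1·R2.
Reading off the reduced rows gives a = 15, c = 15.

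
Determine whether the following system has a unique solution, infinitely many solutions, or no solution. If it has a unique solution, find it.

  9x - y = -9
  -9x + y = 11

Row-reduce:
R1 ← R1 / (9).
R2 ← R2 + 9·R1.
Row 2 reduces to 0 = 2, a contradiction. The system is inconsistent.

no solution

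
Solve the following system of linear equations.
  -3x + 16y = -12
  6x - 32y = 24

Row-reduce:
R1 ← R1 / (-3).
R2 ← R2 − 6·R1.
Rank is 1 with 2 unknowns, leaving y free.

infinitely many solutions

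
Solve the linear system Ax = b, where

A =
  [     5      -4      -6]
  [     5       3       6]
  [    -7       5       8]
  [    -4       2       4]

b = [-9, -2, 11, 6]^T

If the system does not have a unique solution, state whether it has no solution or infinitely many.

no solution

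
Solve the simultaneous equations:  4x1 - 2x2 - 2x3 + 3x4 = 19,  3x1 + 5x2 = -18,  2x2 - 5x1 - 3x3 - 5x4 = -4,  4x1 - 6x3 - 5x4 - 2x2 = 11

x1 = -1, x2 = -3, x3 = -4, x4 = 3

Row-reduce the augmented matrix:
R1 ← R1 / (4).
R2 ← R2 − 3·R1.
R3 ← R3 + 5·R1.
R4 ← R4 − 4·R1.
R2 ← R2 / (13/2).
R1 ← R1 + 1/2·R2.
R3 ← R3 + 1/2·R2.
R3 ← R3 / (-70/13).
R1 ← R1 + 5/13·R3.
R2 ← R2 − 3/13·R3.
R4 ← R4 + 4·R3.
R4 ← R4 / (-243/35).
R1 ← R1 − 19/28·R4.
R2 ← R2 + 57/140·R4.
R3 ← R3 − 37/140·R4.
Reading off the reduced rows gives x1 = -1, x2 = -3, x3 = -4, x4 = 3.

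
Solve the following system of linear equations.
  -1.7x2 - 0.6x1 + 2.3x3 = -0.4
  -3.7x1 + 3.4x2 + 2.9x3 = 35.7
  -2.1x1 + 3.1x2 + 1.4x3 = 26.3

Row-reduce the augmented matrix:
R1 ← R1 / (-3/5).
R2 ← R2 + 37/10·R1.
R3 ← R3 + 21/10·R1.
R2 ← R2 / (833/60).
R1 ← R1 − 17/6·R2.
R3 ← R3 − 181/20·R2.
R3 ← R3 / (2937/4165).
R1 ← R1 + 75/49·R3.
R2 ← R2 + 677/833·R3.
Reading off the reduced rows gives x1 = -1, x2 = 6, x3 = 4.

x1 = -1, x2 = 6, x3 = 4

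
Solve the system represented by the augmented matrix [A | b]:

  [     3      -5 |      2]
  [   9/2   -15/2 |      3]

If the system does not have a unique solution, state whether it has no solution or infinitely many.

infinitely many solutions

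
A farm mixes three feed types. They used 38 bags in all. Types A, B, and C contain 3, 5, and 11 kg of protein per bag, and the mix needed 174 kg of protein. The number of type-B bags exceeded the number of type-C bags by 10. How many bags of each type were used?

type-A bags: 20, type-B bags: 14, type-C bags: 4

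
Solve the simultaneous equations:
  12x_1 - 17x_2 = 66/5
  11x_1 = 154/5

Row-reduce the augmented matrix:
R1 ← R1 / (12).
R2 ← R2 − 11·R1.
R2 ← R2 / (187/12).
R1 ← R1 + 17/12·R2.
Reading off the reduced rows gives x_1 = 14/5, x_2 = 6/5.

x_1 = 14/5, x_2 = 6/5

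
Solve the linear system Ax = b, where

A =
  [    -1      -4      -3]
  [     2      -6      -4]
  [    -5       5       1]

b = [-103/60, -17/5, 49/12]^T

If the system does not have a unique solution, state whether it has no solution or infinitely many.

x_1 = -1/5, x_2 = 2/3, x_3 = -1/4

Row-reduce the augmented matrix:
R1 ← R1 / (-1).
R2 ← R2 − 2·R1.
R3 ← R3 + 5·R1.
R2 ← R2 / (-14).
R1 ← R1 − 4·R2.
R3 ← R3 − 25·R2.
R3 ← R3 / (-13/7).
R1 ← R1 − 1/7·R3.
R2 ← R2 − 5/7·R3.
Reading off the reduced rows gives x_1 = -1/5, x_2 = 2/3, x_3 = -1/4.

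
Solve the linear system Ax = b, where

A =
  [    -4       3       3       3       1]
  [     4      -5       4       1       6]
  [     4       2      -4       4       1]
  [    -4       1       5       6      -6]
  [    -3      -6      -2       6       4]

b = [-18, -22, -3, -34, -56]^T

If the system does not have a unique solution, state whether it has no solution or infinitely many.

x_1 = 2, x_2 = 3, x_3 = -1, x_4 = -5, x_5 = -1

Row-reduce the augmented matrix:
R1 ← R1 / (-4).
R2 ← R2 − 4·R1.
R3 ← R3 − 4·R1.
R4 ← R4 + 4·R1.
R5 ← R5 + 3·R1.
R2 ← R2 / (-2).
R1 ← R1 + 3/4·R2.
R3 ← R3 − 5·R2.
R4 ← R4 + 2·R2.
R5 ← R5 + 33/4·R2.
R3 ← R3 / (33/2).
R1 ← R1 + 27/8·R3.
R2 ← R2 + 7/2·R3.
R4 ← R4 + 5·R3.
R5 ← R5 + 265/8·R3.
R4 ← R4 / (137/33).
R1 ← R1 − 27/22·R4.
R2 ← R2 − 53/33·R4.
R3 ← R3 − 34/33·R4.
R5 ← R5 − 1411/66·R4.
R5 ← R5 / (30243/548).
R1 ← R1 − 1921/548·R5.
R2 ← R2 − 516/137·R5.
R3 ← R3 − 437/137·R5.
R4 ← R4 + 267/137·R5.
Reading off the reduced rows gives x_1 = 2, x_2 = 3, x_3 = -1, x_4 = -5, x_5 = -1.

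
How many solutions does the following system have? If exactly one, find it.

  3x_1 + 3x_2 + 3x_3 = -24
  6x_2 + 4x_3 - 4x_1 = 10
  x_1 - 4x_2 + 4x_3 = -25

x_1 = -5, x_2 = 1, x_3 = -4

Row-reduce the augmented matrix:
R1 ← R1 / (3).
R2 ← R2 + 4·R1.
R3 ← R3 − 1·R1.
R2 ← R2 / (10).
R1 ← R1 − 1·R2.
R3 ← R3 + 5·R2.
R3 ← R3 / (7).
R1 ← R1 − 1/5·R3.
R2 ← R2 − 4/5·R3.
Reading off the reduced rows gives x_1 = -5, x_2 = 1, x_3 = -4.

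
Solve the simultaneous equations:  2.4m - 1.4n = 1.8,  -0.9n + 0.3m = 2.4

m = -1, n = -3

Row-reduce the augmented matrix:
R1 ← R1 / (12/5).
R2 ← R2 − 3/10·R1.
R2 ← R2 / (-29/40).
R1 ← R1 + 7/12·R2.
Reading off the reduced rows gives m = -1, n = -3.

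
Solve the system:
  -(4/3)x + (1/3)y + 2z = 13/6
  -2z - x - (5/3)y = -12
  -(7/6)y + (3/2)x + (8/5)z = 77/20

Row-reduce the augmented matrix:
R1 ← R1 / (-4/3).
R2 ← R2 + 1·R1.
R3 ← R3 − 3/2·R1.
R2 ← R2 / (-23/12).
R1 ← R1 + 1/4·R2.
R3 ← R3 + 19/24·R2.
R3 ← R3 / (609/115).
R1 ← R1 + 24/23·R3.
R2 ← R2 − 42/23·R3.
Reading off the reduced rows gives x = 5/2, y = 3, z = 9/4.

x = 5/2, y = 3, z = 9/4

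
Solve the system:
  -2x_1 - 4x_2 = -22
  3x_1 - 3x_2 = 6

Row-reduce the augmented matrix:
R1 ← R1 / (-2).
R2 ← R2 − 3·R1.
R2 ← R2 / (-9).
R1 ← R1 − 2·R2.
Reading off the reduced rows gives x_1 = 5, x_2 = 3.

x_1 = 5, x_2 = 3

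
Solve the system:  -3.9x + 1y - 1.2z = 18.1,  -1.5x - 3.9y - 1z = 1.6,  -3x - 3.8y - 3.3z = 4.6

x = -5, y = 1, z = 2

Row-reduce the augmented matrix:
R1 ← R1 / (-39/10).
R2 ← R2 + 3/2·R1.
R3 ← R3 + 3·R1.
R2 ← R2 / (-557/130).
R1 ← R1 + 10/39·R2.
R3 ← R3 + 297/65·R2.
R3 ← R3 / (-10041/5570).
R1 ← R1 − 568/1671·R3.
R2 ← R2 − 70/557·R3.
Reading off the reduced rows gives x = -5, y = 1, z = 2.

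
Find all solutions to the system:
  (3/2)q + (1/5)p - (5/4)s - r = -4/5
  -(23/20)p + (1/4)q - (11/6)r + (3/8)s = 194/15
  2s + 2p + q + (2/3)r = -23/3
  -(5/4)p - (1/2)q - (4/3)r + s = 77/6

no solution

Row-reduce:
R1 ← R1 / (1/5).
R2 ← R2 + 23/20·R1.
R3 ← R3 − 2·R1.
R4 ← R4 + 5/4·R1.
R2 ← R2 / (71/8).
R1 ← R1 − 15/2·R2.
R3 ← R3 + 14·R2.
R4 ← R4 − 71/8·R2.
R3 ← R3 / (-92/71).
R1 ← R1 − 100/71·R3.
R2 ← R2 + 182/213·R3.
Row 4 reduces to 0 = -1/2, a contradiction. The system is inconsistent.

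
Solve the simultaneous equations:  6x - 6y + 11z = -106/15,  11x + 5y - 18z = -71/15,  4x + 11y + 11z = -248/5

x = -7/5, y = -8/3, z = -4/3

Row-reduce the augmented matrix:
R1 ← R1 / (6).
R2 ← R2 − 11·R1.
R3 ← R3 − 4·R1.
R2 ← R2 / (16).
R1 ← R1 + 1·R2.
R3 ← R3 − 15·R2.
R3 ← R3 / (3787/96).
R1 ← R1 + 53/96·R3.
R2 ← R2 + 229/96·R3.
Reading off the reduced rows gives x = -7/5, y = -8/3, z = -4/3.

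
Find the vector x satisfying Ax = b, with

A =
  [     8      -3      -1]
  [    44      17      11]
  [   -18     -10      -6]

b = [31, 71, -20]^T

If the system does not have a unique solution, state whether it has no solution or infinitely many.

infinitely many solutions

Row-reduce:
R1 ← R1 / (8).
R2 ← R2 − 44·R1.
R3 ← R3 + 18·R1.
R2 ← R2 / (67/2).
R1 ← R1 + 3/8·R2.
R3 ← R3 + 67/4·R2.
Rank is 2 with 3 unknowns, leaving x_3 free.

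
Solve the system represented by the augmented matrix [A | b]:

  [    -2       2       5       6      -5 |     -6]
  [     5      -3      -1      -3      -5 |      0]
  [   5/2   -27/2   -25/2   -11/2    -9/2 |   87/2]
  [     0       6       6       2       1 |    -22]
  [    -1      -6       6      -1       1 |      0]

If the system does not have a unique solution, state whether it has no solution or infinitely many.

Row-reduce:
R1 ← R1 / (-2).
R2 ← R2 − 5·R1.
R3 ← R3 − 5/2·R1.
R5 ← R5 + 1·R1.
R2 ← R2 / (2).
R1 ← R1 + 1·R2.
R3 ← R3 + 11·R2.
R4 ← R4 − 6·R2.
R5 ← R5 + 7·R2.
R3 ← R3 / (57).
R1 ← R1 − 13/4·R3.
R2 ← R2 − 23/4·R3.
R4 ← R4 + 57/2·R3.
R5 ← R5 − 175/4·R3.
Swap R4 and R5.
R4 ← R4 / (-809/57).
R1 ← R1 + 50/57·R4.
R2 ← R2 + 49/57·R4.
R3 ← R3 − 68/57·R4.
Row 5 reduces to 0 = -1/4, a contradiction. The system is inconsistent.

no solution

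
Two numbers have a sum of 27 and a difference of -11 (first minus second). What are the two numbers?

Let x = first number, y = second number.
  x + y = 27
  -y + x = -11
Row-reduce the augmented matrix:
R2 ← R2 − 1·R1.
R2 ← R2 / (-2).
R1 ← R1 − 1·R2.
Reading off the reduced rows gives x = 8, y = 19.

first number: 8, second number: 19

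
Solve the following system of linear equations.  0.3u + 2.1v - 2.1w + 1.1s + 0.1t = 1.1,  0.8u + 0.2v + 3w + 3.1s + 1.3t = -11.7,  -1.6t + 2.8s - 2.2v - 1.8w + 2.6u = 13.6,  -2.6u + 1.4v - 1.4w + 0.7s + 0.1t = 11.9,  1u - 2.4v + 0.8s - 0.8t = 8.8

u = -4, v = -5, w = -5, s = 2, t = 1

Row-reduce the augmented matrix:
R1 ← R1 / (3/10).
R2 ← R2 − 4/5·R1.
R3 ← R3 − 13/5·R1.
R4 ← R4 + 13/5·R1.
R5 ← R5 − 1·R1.
R2 ← R2 / (-27/5).
R1 ← R1 − 7·R2.
R3 ← R3 + 102/5·R2.
R4 ← R4 − 98/5·R2.
R5 ← R5 + 47/5·R2.
R3 ← R3 / (-724/45).
R1 ← R1 − 112/27·R3.
R2 ← R2 + 43/27·R3.
R4 ← R4 − 1568/135·R3.
R5 ← R5 + 1076/135·R3.
R4 ← R4 / (29989/5430).
R1 ← R1 − 2155/1086·R4.
R2 ← R2 − 379/543·R4.
R3 ← R3 − 497/1086·R4.
R5 ← R5 − 533/1086·R4.
R5 ← R5 / (19184/89967).
R1 ← R1 + 1094/89967·R5.
R2 ← R2 − 76339/179934·R5.
R3 ← R3 − 69479/179934·R5.
R4 ← R4 − 643/29989·R5.
Reading off the reduced rows gives u = -4, v = -5, w = -5, s = 2, t = 1.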